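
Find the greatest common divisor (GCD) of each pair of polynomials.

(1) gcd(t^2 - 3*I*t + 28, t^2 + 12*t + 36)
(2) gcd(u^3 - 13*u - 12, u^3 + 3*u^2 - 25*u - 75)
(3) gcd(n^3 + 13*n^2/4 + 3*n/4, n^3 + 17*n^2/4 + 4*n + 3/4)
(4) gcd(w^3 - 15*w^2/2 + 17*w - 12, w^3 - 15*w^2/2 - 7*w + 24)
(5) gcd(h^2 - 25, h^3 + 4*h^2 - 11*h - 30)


(1) = 1
(2) = gcd((u - 4)*(u + 1)*(u + 3), (u - 5)*(u + 3)*(u + 5)) = u + 3
(3) = n^2 + 13*n/4 + 3/4
(4) = w - 3/2
(5) = h + 5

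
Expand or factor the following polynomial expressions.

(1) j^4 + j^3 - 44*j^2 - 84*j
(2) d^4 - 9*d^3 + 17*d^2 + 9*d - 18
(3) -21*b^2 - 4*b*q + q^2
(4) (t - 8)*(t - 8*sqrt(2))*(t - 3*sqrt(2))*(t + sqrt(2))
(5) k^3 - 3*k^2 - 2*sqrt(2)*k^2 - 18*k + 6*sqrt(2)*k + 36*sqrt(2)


(1) = j*(j - 7)*(j + 2)*(j + 6)
(2) = (d - 6)*(d - 3)*(d - 1)*(d + 1)
(3) = (-7*b + q)*(3*b + q)
(4) = t^4 - 10*sqrt(2)*t^3 - 8*t^3 + 26*t^2 + 80*sqrt(2)*t^2 - 208*t + 48*sqrt(2)*t - 384*sqrt(2)
(5) = (k - 6)*(k + 3)*(k - 2*sqrt(2))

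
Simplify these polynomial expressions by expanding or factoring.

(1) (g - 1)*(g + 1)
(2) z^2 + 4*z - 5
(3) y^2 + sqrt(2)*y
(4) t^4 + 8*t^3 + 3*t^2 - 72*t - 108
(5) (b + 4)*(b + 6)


(1) = g^2 - 1
(2) = (z - 1)*(z + 5)
(3) = y*(y + sqrt(2))
(4) = (t - 3)*(t + 2)*(t + 3)*(t + 6)
(5) = b^2 + 10*b + 24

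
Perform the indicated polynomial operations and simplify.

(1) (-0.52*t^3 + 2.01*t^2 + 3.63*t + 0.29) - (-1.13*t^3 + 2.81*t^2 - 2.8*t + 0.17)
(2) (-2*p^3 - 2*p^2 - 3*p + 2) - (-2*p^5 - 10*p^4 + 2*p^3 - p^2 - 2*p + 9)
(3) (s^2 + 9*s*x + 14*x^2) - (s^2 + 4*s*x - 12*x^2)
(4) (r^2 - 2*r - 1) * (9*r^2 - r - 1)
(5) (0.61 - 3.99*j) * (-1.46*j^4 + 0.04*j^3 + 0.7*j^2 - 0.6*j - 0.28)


(1) = 0.61*t^3 - 0.8*t^2 + 6.43*t + 0.12
(2) = 2*p^5 + 10*p^4 - 4*p^3 - p^2 - p - 7
(3) = 5*s*x + 26*x^2
(4) = 9*r^4 - 19*r^3 - 8*r^2 + 3*r + 1
(5) = 5.8254*j^5 - 1.0502*j^4 - 2.7686*j^3 + 2.821*j^2 + 0.7512*j - 0.1708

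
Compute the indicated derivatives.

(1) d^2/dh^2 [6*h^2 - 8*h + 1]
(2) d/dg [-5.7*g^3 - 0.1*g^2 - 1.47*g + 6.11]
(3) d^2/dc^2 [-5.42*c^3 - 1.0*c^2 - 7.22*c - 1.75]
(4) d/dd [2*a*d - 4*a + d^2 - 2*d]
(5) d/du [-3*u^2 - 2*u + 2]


(1) = 12
(2) = -17.1*g^2 - 0.2*g - 1.47
(3) = -32.52*c - 2.0
(4) = 2*a + 2*d - 2
(5) = -6*u - 2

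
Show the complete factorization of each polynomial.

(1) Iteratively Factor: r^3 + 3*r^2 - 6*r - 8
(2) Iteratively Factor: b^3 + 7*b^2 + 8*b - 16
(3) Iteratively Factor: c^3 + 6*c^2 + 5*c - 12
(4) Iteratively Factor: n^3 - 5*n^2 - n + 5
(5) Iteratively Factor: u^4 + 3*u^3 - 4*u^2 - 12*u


(1) = (r + 1)*(r^2 + 2*r - 8) = (r - 2)*(r + 1)*(r + 4)
(2) = (b + 4)*(b^2 + 3*b - 4) = (b + 4)^2*(b - 1)
(3) = (c + 4)*(c^2 + 2*c - 3) = (c - 1)*(c + 4)*(c + 3)
(4) = (n + 1)*(n^2 - 6*n + 5) = (n - 5)*(n + 1)*(n - 1)
(5) = (u + 3)*(u^3 - 4*u) = u*(u + 3)*(u^2 - 4) = u*(u - 2)*(u + 3)*(u + 2)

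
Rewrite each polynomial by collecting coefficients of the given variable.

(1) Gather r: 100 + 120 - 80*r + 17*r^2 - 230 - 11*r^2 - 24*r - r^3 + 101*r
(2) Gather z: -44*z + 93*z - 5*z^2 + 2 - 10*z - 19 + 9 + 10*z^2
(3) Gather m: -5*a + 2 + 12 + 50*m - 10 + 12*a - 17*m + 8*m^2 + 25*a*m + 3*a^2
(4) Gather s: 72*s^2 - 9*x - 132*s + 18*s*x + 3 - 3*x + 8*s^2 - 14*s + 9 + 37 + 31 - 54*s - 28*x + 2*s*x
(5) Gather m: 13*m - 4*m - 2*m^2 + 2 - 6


(1) = -r^3 + 6*r^2 - 3*r - 10
(2) = 5*z^2 + 39*z - 8
(3) = 3*a^2 + 7*a + 8*m^2 + m*(25*a + 33) + 4
(4) = 80*s^2 + s*(20*x - 200) - 40*x + 80
(5) = -2*m^2 + 9*m - 4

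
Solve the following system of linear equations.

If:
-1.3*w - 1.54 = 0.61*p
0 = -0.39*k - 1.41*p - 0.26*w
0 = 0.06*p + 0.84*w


Then:
k = 10.62
p = -2.98
w = 0.21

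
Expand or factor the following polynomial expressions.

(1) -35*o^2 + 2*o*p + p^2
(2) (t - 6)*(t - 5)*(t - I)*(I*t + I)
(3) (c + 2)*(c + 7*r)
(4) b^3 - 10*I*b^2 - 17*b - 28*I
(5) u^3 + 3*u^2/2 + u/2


(1) = (-5*o + p)*(7*o + p)
(2) = I*t^4 + t^3 - 10*I*t^3 - 10*t^2 + 19*I*t^2 + 19*t + 30*I*t + 30
(3) = c^2 + 7*c*r + 2*c + 14*r
(4) = (b - 7*I)*(b - 4*I)*(b + I)
(5) = u*(u + 1/2)*(u + 1)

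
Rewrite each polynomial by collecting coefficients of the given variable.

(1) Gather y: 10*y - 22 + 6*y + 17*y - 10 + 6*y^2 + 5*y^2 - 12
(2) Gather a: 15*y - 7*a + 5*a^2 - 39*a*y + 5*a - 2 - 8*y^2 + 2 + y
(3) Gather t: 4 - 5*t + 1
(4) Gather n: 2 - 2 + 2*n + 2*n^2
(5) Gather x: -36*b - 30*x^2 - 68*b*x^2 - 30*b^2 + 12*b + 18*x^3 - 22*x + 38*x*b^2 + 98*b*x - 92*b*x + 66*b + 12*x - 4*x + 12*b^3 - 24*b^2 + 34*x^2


(1) = 11*y^2 + 33*y - 44
(2) = 5*a^2 + a*(-39*y - 2) - 8*y^2 + 16*y
(3) = 5 - 5*t
(4) = 2*n^2 + 2*n
(5) = 12*b^3 - 54*b^2 + 42*b + 18*x^3 + x^2*(4 - 68*b) + x*(38*b^2 + 6*b - 14)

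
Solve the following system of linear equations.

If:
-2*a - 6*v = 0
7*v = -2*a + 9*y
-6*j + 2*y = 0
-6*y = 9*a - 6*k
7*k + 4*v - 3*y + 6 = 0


Then:
a = -324/487
j = 4/487
k = -474/487
v = 108/487
y = 12/487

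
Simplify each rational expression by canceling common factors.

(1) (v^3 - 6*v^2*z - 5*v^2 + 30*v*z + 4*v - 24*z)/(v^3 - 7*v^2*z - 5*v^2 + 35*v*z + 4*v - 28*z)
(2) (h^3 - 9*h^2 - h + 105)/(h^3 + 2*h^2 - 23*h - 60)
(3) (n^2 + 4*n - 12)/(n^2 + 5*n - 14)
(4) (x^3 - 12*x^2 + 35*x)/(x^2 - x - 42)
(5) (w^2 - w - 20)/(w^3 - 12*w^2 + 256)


(1) = (-v + 6*z)/(-v + 7*z)
(2) = (h - 7)/(h + 4)
(3) = (n + 6)/(n + 7)
(4) = (x^2 - 5*x)/(x + 6)
(5) = (w - 5)/(w^2 - 16*w + 64)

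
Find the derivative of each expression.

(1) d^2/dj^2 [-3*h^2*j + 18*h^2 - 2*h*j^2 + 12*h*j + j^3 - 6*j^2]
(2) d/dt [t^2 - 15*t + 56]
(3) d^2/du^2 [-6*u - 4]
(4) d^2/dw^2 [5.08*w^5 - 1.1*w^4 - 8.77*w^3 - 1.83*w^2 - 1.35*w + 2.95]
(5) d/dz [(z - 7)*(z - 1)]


(1) = -4*h + 6*j - 12
(2) = 2*t - 15
(3) = 0
(4) = 101.6*w^3 - 13.2*w^2 - 52.62*w - 3.66
(5) = 2*z - 8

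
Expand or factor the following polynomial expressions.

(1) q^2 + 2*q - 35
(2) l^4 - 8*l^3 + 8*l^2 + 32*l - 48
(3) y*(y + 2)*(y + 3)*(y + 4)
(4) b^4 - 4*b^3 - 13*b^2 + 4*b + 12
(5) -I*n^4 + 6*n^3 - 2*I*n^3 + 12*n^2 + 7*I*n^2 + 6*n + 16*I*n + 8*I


(1) = (q - 5)*(q + 7)
(2) = (l - 6)*(l - 2)^2*(l + 2)
(3) = y^4 + 9*y^3 + 26*y^2 + 24*y
(4) = (b - 6)*(b - 1)*(b + 1)*(b + 2)
(5) = (n + 1)*(n + 2*I)*(n + 4*I)*(-I*n - I)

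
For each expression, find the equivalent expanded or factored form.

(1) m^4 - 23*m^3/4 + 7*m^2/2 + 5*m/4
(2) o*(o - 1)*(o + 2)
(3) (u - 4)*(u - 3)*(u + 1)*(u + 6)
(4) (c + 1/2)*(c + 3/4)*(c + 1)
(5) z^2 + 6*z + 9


(1) = m*(m - 5)*(m - 1)*(m + 1/4)
(2) = o^3 + o^2 - 2*o
(3) = u^4 - 31*u^2 + 42*u + 72
(4) = c^3 + 9*c^2/4 + 13*c/8 + 3/8
(5) = (z + 3)^2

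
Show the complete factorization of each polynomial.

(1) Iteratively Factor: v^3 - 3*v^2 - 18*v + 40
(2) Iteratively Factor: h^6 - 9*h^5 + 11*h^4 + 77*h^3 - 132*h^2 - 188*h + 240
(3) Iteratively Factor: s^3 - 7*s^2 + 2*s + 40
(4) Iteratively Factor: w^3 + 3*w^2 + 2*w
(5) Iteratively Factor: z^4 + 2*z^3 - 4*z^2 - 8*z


(1) = (v - 2)*(v^2 - v - 20) = (v - 2)*(v + 4)*(v - 5)
(2) = (h - 4)*(h^5 - 5*h^4 - 9*h^3 + 41*h^2 + 32*h - 60) = (h - 4)*(h + 2)*(h^4 - 7*h^3 + 5*h^2 + 31*h - 30) = (h - 4)*(h + 2)^2*(h^3 - 9*h^2 + 23*h - 15) = (h - 4)*(h - 3)*(h + 2)^2*(h^2 - 6*h + 5) = (h - 5)*(h - 4)*(h - 3)*(h + 2)^2*(h - 1)
(3) = (s - 5)*(s^2 - 2*s - 8) = (s - 5)*(s - 4)*(s + 2)
(4) = (w + 1)*(w^2 + 2*w) = (w + 1)*(w + 2)*(w)
(5) = (z)*(z^3 + 2*z^2 - 4*z - 8) = z*(z + 2)*(z^2 - 4) = z*(z + 2)^2*(z - 2)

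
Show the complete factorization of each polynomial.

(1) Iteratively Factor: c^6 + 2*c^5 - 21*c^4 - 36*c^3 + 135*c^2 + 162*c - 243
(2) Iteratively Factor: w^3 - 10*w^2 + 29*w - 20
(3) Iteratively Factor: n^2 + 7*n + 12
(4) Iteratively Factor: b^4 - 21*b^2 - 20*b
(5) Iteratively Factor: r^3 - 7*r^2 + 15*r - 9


(1) = (c + 3)*(c^5 - c^4 - 18*c^3 + 18*c^2 + 81*c - 81) = (c + 3)^2*(c^4 - 4*c^3 - 6*c^2 + 36*c - 27) = (c - 3)*(c + 3)^2*(c^3 - c^2 - 9*c + 9) = (c - 3)^2*(c + 3)^2*(c^2 + 2*c - 3) = (c - 3)^2*(c - 1)*(c + 3)^2*(c + 3)
(2) = (w - 4)*(w^2 - 6*w + 5) = (w - 4)*(w - 1)*(w - 5)
(3) = (n + 4)*(n + 3)
(4) = (b)*(b^3 - 21*b - 20) = b*(b - 5)*(b^2 + 5*b + 4) = b*(b - 5)*(b + 1)*(b + 4)
(5) = (r - 1)*(r^2 - 6*r + 9) = (r - 3)*(r - 1)*(r - 3)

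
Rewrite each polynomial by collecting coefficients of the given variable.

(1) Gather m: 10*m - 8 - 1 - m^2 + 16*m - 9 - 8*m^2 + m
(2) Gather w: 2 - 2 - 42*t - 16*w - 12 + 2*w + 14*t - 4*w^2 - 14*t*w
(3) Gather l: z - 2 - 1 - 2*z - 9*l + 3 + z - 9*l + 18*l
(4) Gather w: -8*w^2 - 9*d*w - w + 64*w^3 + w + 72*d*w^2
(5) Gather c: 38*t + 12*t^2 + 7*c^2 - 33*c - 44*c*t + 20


(1) = -9*m^2 + 27*m - 18
(2) = -28*t - 4*w^2 + w*(-14*t - 14) - 12
(3) = 0
(4) = -9*d*w + 64*w^3 + w^2*(72*d - 8)
(5) = 7*c^2 + c*(-44*t - 33) + 12*t^2 + 38*t + 20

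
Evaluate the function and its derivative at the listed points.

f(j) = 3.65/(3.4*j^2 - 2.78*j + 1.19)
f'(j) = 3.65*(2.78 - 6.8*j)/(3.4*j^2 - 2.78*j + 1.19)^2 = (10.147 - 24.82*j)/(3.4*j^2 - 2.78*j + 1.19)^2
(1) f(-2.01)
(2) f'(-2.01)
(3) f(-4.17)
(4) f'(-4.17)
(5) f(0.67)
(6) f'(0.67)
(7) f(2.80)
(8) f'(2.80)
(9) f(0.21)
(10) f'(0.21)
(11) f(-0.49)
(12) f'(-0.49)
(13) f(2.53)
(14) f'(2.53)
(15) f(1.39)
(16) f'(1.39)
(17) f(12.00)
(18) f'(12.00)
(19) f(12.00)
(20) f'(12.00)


(1) = 0.18
(2) = 0.14
(3) = 0.05
(4) = 0.02
(5) = 4.28
(6) = -8.90
(7) = 0.18
(8) = -0.15
(9) = 4.83
(10) = 8.63
(11) = 1.08
(12) = 1.97
(13) = 0.23
(14) = -0.21
(15) = 0.94
(16) = -1.61
(17) = 0.01
(18) = -0.00
(19) = 0.01
(20) = -0.00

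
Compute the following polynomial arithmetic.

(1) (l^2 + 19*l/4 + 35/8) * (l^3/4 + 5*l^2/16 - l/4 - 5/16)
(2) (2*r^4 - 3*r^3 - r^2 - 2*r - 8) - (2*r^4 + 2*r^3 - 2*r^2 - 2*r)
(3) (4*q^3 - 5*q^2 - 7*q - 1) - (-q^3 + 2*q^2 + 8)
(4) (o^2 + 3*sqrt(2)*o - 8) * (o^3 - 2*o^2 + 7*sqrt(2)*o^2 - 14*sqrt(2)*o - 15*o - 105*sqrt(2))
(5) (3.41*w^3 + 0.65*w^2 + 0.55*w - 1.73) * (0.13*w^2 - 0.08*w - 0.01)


(1) = l^5/4 + 3*l^4/2 + 149*l^3/64 - 17*l^2/128 - 165*l/64 - 175/128
(2) = -5*r^3 + r^2 - 8
(3) = 5*q^3 - 7*q^2 - 7*q - 9
(4) = o^5 - 2*o^4 + 10*sqrt(2)*o^4 - 20*sqrt(2)*o^3 + 19*o^3 - 206*sqrt(2)*o^2 - 68*o^2 - 510*o + 112*sqrt(2)*o + 840*sqrt(2)
(5) = 0.4433*w^5 - 0.1883*w^4 - 0.0146*w^3 - 0.2754*w^2 + 0.1329*w + 0.0173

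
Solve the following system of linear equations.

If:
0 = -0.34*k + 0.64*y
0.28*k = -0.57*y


Then:
k = 0.00
y = 0.00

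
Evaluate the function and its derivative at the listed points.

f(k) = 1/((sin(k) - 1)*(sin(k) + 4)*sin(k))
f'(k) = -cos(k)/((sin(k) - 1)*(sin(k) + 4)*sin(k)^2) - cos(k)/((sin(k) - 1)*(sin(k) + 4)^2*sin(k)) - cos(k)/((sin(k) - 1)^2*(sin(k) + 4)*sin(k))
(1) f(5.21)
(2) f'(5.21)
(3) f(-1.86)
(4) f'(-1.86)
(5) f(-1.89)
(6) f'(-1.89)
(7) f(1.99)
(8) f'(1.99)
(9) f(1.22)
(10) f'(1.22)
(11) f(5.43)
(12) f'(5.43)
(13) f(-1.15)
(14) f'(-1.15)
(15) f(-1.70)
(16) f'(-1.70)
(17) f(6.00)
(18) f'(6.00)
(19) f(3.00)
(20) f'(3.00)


(1) = 0.19
(2) = 0.13
(3) = 0.18
(4) = -0.06
(5) = 0.18
(6) = -0.07
(7) = -2.57
(8) = 10.74
(9) = -3.54
(10) = -18.43
(11) = 0.23
(12) = 0.24
(13) = 0.19
(14) = 0.10
(15) = 0.17
(16) = -0.03
(17) = 0.75
(18) = 2.95
(19) = -1.99
(20) = -12.16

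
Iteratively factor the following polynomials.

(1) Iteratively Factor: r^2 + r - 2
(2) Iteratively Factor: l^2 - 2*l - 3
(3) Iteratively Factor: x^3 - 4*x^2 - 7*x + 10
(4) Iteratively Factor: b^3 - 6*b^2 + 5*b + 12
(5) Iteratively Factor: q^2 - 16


(1) = (r + 2)*(r - 1)
(2) = (l + 1)*(l - 3)
(3) = (x - 1)*(x^2 - 3*x - 10) = (x - 1)*(x + 2)*(x - 5)
(4) = (b - 3)*(b^2 - 3*b - 4) = (b - 4)*(b - 3)*(b + 1)
(5) = (q - 4)*(q + 4)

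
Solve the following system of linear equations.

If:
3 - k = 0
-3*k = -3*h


Then:
h = 3
k = 3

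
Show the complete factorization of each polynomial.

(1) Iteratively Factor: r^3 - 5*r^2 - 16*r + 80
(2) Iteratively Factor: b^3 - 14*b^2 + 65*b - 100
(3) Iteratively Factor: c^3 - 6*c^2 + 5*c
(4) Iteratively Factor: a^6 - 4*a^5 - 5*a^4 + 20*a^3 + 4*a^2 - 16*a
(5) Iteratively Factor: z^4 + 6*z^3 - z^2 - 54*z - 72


(1) = (r + 4)*(r^2 - 9*r + 20) = (r - 4)*(r + 4)*(r - 5)
(2) = (b - 5)*(b^2 - 9*b + 20) = (b - 5)^2*(b - 4)
(3) = (c - 5)*(c^2 - c) = (c - 5)*(c - 1)*(c)
(4) = (a)*(a^5 - 4*a^4 - 5*a^3 + 20*a^2 + 4*a - 16) = a*(a - 1)*(a^4 - 3*a^3 - 8*a^2 + 12*a + 16) = a*(a - 4)*(a - 1)*(a^3 + a^2 - 4*a - 4) = a*(a - 4)*(a - 1)*(a + 2)*(a^2 - a - 2) = a*(a - 4)*(a - 2)*(a - 1)*(a + 2)*(a + 1)
(5) = (z + 3)*(z^3 + 3*z^2 - 10*z - 24) = (z + 2)*(z + 3)*(z^2 + z - 12) = (z - 3)*(z + 2)*(z + 3)*(z + 4)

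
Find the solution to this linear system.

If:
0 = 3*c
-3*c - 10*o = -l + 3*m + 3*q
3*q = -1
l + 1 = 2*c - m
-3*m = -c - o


Then:
c = 0
l = -1
m = 0
o = 0
q = -1/3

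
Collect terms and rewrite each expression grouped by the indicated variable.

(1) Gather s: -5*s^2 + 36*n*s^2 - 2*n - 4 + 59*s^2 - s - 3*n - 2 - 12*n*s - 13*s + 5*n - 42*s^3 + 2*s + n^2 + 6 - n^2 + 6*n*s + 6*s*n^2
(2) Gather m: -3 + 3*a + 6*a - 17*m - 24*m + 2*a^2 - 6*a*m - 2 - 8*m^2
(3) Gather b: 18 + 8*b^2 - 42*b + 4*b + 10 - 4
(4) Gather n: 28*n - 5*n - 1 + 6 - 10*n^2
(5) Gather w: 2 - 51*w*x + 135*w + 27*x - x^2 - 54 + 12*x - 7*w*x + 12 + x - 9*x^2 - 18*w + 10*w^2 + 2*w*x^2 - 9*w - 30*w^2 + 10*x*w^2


(1) = -42*s^3 + s^2*(36*n + 54) + s*(6*n^2 - 6*n - 12)
(2) = 2*a^2 + 9*a - 8*m^2 + m*(-6*a - 41) - 5
(3) = 8*b^2 - 38*b + 24
(4) = -10*n^2 + 23*n + 5
(5) = w^2*(10*x - 20) + w*(2*x^2 - 58*x + 108) - 10*x^2 + 40*x - 40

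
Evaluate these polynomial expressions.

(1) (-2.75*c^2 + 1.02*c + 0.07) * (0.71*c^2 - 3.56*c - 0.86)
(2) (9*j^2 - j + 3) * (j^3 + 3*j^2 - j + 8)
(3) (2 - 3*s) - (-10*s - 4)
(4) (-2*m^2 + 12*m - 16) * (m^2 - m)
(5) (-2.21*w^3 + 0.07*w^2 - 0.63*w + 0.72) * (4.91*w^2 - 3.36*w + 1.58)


(1) = -1.9525*c^4 + 10.5142*c^3 - 1.2165*c^2 - 1.1264*c - 0.0602
(2) = 9*j^5 + 26*j^4 - 9*j^3 + 82*j^2 - 11*j + 24
(3) = 7*s + 6
(4) = -2*m^4 + 14*m^3 - 28*m^2 + 16*m
(5) = -10.8511*w^5 + 7.7693*w^4 - 6.8203*w^3 + 5.7626*w^2 - 3.4146*w + 1.1376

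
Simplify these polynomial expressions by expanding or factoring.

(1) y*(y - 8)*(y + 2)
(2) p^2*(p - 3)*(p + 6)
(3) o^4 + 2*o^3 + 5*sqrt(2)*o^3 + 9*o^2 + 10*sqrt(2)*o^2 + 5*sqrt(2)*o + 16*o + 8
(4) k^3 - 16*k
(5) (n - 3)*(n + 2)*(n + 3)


(1) = y^3 - 6*y^2 - 16*y
(2) = p^4 + 3*p^3 - 18*p^2
(3) = (o + 1)^2*(o + sqrt(2))*(o + 4*sqrt(2))
(4) = k*(k - 4)*(k + 4)
(5) = n^3 + 2*n^2 - 9*n - 18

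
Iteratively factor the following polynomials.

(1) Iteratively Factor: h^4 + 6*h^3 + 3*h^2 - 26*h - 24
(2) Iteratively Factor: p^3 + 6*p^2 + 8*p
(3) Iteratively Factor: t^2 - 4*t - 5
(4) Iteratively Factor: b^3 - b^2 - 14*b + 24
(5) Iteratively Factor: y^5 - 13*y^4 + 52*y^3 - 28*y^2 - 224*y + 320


(1) = (h + 4)*(h^3 + 2*h^2 - 5*h - 6) = (h + 3)*(h + 4)*(h^2 - h - 2) = (h + 1)*(h + 3)*(h + 4)*(h - 2)
(2) = (p + 4)*(p^2 + 2*p) = (p + 2)*(p + 4)*(p)
(3) = (t - 5)*(t + 1)
(4) = (b - 2)*(b^2 + b - 12) = (b - 2)*(b + 4)*(b - 3)
(5) = (y - 5)*(y^4 - 8*y^3 + 12*y^2 + 32*y - 64) = (y - 5)*(y - 4)*(y^3 - 4*y^2 - 4*y + 16) = (y - 5)*(y - 4)*(y - 2)*(y^2 - 2*y - 8) = (y - 5)*(y - 4)*(y - 2)*(y + 2)*(y - 4)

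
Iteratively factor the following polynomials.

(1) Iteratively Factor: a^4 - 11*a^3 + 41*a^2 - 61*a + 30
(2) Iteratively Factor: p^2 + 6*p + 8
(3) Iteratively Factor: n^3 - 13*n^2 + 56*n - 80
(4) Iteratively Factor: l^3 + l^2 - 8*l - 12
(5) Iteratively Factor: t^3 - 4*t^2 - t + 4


(1) = (a - 3)*(a^3 - 8*a^2 + 17*a - 10) = (a - 3)*(a - 2)*(a^2 - 6*a + 5) = (a - 3)*(a - 2)*(a - 1)*(a - 5)
(2) = (p + 4)*(p + 2)
(3) = (n - 4)*(n^2 - 9*n + 20) = (n - 4)^2*(n - 5)
(4) = (l + 2)*(l^2 - l - 6) = (l - 3)*(l + 2)*(l + 2)
(5) = (t - 4)*(t^2 - 1) = (t - 4)*(t - 1)*(t + 1)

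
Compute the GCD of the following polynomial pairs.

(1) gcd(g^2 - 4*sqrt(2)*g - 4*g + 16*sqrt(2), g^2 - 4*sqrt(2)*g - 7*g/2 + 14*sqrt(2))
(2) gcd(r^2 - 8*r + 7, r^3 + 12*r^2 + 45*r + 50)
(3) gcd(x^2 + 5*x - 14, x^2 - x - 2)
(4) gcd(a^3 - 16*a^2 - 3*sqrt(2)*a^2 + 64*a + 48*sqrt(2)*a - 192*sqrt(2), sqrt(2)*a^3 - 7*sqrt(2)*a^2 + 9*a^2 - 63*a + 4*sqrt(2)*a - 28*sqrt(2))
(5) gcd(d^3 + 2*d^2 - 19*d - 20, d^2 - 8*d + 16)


(1) = gcd((g - 4)*(g - 4*sqrt(2)), (g - 7/2)*(g - 4*sqrt(2))) = g - 4*sqrt(2)
(2) = 1
(3) = gcd((x - 2)*(x + 7), (x - 2)*(x + 1)) = x - 2
(4) = 1
(5) = gcd((d - 4)*(d + 1)*(d + 5), (d - 4)^2) = d - 4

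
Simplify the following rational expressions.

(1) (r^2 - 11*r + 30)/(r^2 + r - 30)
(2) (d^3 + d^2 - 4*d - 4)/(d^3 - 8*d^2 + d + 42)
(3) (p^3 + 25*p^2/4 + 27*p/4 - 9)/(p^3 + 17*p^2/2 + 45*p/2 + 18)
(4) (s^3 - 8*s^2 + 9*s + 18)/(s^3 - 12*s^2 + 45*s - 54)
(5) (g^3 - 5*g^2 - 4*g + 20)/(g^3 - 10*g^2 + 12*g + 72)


(1) = (r - 6)/(r + 6)
(2) = (d^2 - d - 2)/(d^2 - 10*d + 21)
(3) = (4*p - 3)/(4*p + 6)
(4) = (s + 1)/(s - 3)
(5) = (g^2 - 7*g + 10)/(g^2 - 12*g + 36)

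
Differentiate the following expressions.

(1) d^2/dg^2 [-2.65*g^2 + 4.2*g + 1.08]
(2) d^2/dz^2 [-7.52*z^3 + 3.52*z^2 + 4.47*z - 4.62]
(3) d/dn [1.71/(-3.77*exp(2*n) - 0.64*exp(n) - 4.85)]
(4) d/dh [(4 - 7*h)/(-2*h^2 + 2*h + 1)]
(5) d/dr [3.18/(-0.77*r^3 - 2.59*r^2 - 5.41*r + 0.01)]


(1) = -5.30000000000000
(2) = 7.04 - 45.12*z
(3) = (12.8934*exp(n) + 1.0944)*exp(n)/(3.77*exp(2*n) + 0.64*exp(n) + 4.85)^2
(4) = (-14*h^2 + 16*h - 15)/(4*h^4 - 8*h^3 + 4*h + 1)
(5) = (7.3458*r^2 + 16.4724*r + 17.2038)/(0.77*r^3 + 2.59*r^2 + 5.41*r - 0.01)^2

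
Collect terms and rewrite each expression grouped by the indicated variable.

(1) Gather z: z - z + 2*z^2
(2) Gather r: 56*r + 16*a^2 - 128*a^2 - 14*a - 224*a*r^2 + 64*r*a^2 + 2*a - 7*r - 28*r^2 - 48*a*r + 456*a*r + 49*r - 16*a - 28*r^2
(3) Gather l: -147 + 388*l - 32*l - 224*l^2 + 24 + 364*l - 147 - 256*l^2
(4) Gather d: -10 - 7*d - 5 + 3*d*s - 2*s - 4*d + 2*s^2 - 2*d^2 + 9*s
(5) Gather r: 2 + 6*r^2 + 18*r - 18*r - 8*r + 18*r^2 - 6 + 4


(1) = 2*z^2
(2) = -112*a^2 - 28*a + r^2*(-224*a - 56) + r*(64*a^2 + 408*a + 98)
(3) = -480*l^2 + 720*l - 270
(4) = -2*d^2 + d*(3*s - 11) + 2*s^2 + 7*s - 15
(5) = 24*r^2 - 8*r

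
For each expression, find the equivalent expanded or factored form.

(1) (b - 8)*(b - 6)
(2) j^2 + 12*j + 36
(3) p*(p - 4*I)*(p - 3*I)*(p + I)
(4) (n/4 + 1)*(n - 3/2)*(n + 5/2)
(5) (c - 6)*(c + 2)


(1) = b^2 - 14*b + 48
(2) = (j + 6)^2
(3) = p^4 - 6*I*p^3 - 5*p^2 - 12*I*p
(4) = n^3/4 + 5*n^2/4 + n/16 - 15/4
(5) = c^2 - 4*c - 12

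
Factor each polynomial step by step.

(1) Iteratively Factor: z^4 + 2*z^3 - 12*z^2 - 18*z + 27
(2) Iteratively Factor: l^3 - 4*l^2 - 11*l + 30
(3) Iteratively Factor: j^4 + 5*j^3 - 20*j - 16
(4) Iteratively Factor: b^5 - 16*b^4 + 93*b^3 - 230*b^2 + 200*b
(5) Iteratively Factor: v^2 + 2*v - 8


(1) = (z - 3)*(z^3 + 5*z^2 + 3*z - 9) = (z - 3)*(z + 3)*(z^2 + 2*z - 3) = (z - 3)*(z - 1)*(z + 3)*(z + 3)
(2) = (l - 2)*(l^2 - 2*l - 15) = (l - 5)*(l - 2)*(l + 3)
(3) = (j + 4)*(j^3 + j^2 - 4*j - 4) = (j + 1)*(j + 4)*(j^2 - 4) = (j + 1)*(j + 2)*(j + 4)*(j - 2)
(4) = (b - 5)*(b^4 - 11*b^3 + 38*b^2 - 40*b) = b*(b - 5)*(b^3 - 11*b^2 + 38*b - 40) = b*(b - 5)*(b - 2)*(b^2 - 9*b + 20) = b*(b - 5)*(b - 4)*(b - 2)*(b - 5)
(5) = (v + 4)*(v - 2)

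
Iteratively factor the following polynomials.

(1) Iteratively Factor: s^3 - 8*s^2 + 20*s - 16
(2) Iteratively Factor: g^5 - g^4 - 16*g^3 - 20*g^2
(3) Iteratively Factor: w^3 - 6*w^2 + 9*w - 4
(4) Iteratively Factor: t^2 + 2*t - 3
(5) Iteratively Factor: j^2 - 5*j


(1) = (s - 2)*(s^2 - 6*s + 8) = (s - 2)^2*(s - 4)
(2) = (g)*(g^4 - g^3 - 16*g^2 - 20*g) = g*(g + 2)*(g^3 - 3*g^2 - 10*g) = g*(g - 5)*(g + 2)*(g^2 + 2*g) = g^2*(g - 5)*(g + 2)*(g + 2)
(3) = (w - 1)*(w^2 - 5*w + 4) = (w - 4)*(w - 1)*(w - 1)
(4) = (t - 1)*(t + 3)
(5) = (j - 5)*(j)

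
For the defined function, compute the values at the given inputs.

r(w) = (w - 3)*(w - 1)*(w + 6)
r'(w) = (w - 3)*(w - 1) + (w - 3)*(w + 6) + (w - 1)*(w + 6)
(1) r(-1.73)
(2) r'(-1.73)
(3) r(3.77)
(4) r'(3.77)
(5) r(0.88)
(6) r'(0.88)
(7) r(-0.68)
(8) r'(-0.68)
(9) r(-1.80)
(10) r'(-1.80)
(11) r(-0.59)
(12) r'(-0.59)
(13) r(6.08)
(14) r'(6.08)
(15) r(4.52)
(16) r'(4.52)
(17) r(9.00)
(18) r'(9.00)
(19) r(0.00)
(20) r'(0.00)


(1) = 55.14
(2) = -18.94
(3) = 20.84
(4) = 36.72
(5) = 1.75
(6) = -15.16
(7) = 32.89
(8) = -22.33
(9) = 56.45
(10) = -18.48
(11) = 30.88
(12) = -22.32
(13) = 189.01
(14) = 114.22
(15) = 56.29
(16) = 58.37
(17) = 720.00
(18) = 258.00
(19) = 18.00
(20) = -21.00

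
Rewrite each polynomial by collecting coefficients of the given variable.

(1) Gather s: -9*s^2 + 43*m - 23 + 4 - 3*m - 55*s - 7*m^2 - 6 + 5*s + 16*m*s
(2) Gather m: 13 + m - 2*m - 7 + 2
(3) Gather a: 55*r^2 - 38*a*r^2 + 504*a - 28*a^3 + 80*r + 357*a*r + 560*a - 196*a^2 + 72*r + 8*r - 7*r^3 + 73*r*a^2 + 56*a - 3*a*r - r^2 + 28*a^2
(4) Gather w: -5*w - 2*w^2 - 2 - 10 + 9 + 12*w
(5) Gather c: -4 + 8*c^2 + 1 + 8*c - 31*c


(1) = -7*m^2 + 40*m - 9*s^2 + s*(16*m - 50) - 25
(2) = 8 - m
(3) = -28*a^3 + a^2*(73*r - 168) + a*(-38*r^2 + 354*r + 1120) - 7*r^3 + 54*r^2 + 160*r
(4) = -2*w^2 + 7*w - 3
(5) = 8*c^2 - 23*c - 3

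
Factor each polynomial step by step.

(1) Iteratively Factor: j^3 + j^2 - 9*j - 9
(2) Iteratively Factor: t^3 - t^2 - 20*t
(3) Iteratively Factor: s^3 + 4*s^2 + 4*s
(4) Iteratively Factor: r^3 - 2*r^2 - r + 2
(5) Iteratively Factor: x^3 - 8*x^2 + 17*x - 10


(1) = (j - 3)*(j^2 + 4*j + 3) = (j - 3)*(j + 3)*(j + 1)
(2) = (t)*(t^2 - t - 20) = t*(t + 4)*(t - 5)
(3) = (s)*(s^2 + 4*s + 4) = s*(s + 2)*(s + 2)
(4) = (r - 2)*(r^2 - 1) = (r - 2)*(r + 1)*(r - 1)
(5) = (x - 2)*(x^2 - 6*x + 5) = (x - 2)*(x - 1)*(x - 5)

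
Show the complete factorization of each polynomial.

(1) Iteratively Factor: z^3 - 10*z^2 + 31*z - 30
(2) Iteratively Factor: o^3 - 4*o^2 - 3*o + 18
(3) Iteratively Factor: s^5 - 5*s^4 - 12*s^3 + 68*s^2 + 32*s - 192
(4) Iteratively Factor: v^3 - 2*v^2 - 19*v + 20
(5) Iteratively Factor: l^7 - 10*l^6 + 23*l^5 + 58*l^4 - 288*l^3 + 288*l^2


(1) = (z - 3)*(z^2 - 7*z + 10) = (z - 5)*(z - 3)*(z - 2)
(2) = (o - 3)*(o^2 - o - 6) = (o - 3)^2*(o + 2)
(3) = (s + 2)*(s^4 - 7*s^3 + 2*s^2 + 64*s - 96) = (s - 4)*(s + 2)*(s^3 - 3*s^2 - 10*s + 24) = (s - 4)^2*(s + 2)*(s^2 + s - 6) = (s - 4)^2*(s + 2)*(s + 3)*(s - 2)
(4) = (v - 5)*(v^2 + 3*v - 4) = (v - 5)*(v + 4)*(v - 1)
(5) = (l)*(l^6 - 10*l^5 + 23*l^4 + 58*l^3 - 288*l^2 + 288*l) = l^2*(l^5 - 10*l^4 + 23*l^3 + 58*l^2 - 288*l + 288) = l^2*(l - 4)*(l^4 - 6*l^3 - l^2 + 54*l - 72) = l^2*(l - 4)^2*(l^3 - 2*l^2 - 9*l + 18) = l^2*(l - 4)^2*(l - 2)*(l^2 - 9) = l^2*(l - 4)^2*(l - 3)*(l - 2)*(l + 3)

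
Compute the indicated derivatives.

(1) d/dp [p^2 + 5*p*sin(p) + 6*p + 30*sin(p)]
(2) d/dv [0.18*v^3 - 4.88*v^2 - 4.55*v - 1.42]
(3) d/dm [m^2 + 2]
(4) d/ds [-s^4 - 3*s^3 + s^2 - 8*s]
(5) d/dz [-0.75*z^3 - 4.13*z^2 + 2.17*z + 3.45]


(1) = 5*p*cos(p) + 2*p + 5*sin(p) + 30*cos(p) + 6
(2) = 0.54*v^2 - 9.76*v - 4.55
(3) = 2*m
(4) = -4*s^3 - 9*s^2 + 2*s - 8
(5) = -2.25*z^2 - 8.26*z + 2.17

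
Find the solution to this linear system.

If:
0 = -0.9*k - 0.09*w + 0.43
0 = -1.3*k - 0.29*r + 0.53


Then:
k = 0.477777777777778 - 0.1*w
r = 0.448275862068966*w - 0.314176245210728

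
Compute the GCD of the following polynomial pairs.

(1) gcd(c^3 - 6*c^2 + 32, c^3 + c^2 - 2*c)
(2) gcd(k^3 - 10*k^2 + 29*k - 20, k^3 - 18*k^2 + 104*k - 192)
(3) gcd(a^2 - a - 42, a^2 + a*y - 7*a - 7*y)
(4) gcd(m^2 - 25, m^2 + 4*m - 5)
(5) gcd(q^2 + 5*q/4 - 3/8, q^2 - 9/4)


(1) = gcd((c - 4)^2*(c + 2), c*(c - 1)*(c + 2)) = c + 2
(2) = gcd((k - 5)*(k - 4)*(k - 1), (k - 8)*(k - 6)*(k - 4)) = k - 4
(3) = gcd((a - 7)*(a + 6), (a - 7)*(a + y)) = a - 7
(4) = gcd((m - 5)*(m + 5), (m - 1)*(m + 5)) = m + 5
(5) = gcd((q - 1/4)*(q + 3/2), (q - 3/2)*(q + 3/2)) = q + 3/2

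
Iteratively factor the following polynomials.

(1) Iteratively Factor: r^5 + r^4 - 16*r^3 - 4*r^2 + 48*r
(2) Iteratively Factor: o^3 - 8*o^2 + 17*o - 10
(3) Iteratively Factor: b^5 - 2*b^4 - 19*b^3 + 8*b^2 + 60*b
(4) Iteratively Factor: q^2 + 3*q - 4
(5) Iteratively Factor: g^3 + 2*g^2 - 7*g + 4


(1) = (r - 2)*(r^4 + 3*r^3 - 10*r^2 - 24*r) = (r - 2)*(r + 4)*(r^3 - r^2 - 6*r) = (r - 3)*(r - 2)*(r + 4)*(r^2 + 2*r) = r*(r - 3)*(r - 2)*(r + 4)*(r + 2)
(2) = (o - 5)*(o^2 - 3*o + 2) = (o - 5)*(o - 2)*(o - 1)
(3) = (b)*(b^4 - 2*b^3 - 19*b^2 + 8*b + 60) = b*(b - 5)*(b^3 + 3*b^2 - 4*b - 12) = b*(b - 5)*(b + 3)*(b^2 - 4) = b*(b - 5)*(b - 2)*(b + 3)*(b + 2)
(4) = (q - 1)*(q + 4)
(5) = (g + 4)*(g^2 - 2*g + 1) = (g - 1)*(g + 4)*(g - 1)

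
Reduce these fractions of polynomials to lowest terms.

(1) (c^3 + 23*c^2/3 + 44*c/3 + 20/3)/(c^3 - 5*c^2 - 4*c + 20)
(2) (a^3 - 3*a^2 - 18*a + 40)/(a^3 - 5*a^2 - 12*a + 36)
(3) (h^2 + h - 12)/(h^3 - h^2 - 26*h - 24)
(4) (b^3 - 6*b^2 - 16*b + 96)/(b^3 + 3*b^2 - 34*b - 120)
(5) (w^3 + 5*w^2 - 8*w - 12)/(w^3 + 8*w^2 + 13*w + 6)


(1) = (3*c^2 + 17*c + 10)/(3*c^2 - 21*c + 30)
(2) = (a^2 - a - 20)/(a^2 - 3*a - 18)
(3) = (h - 3)/(h^2 - 5*h - 6)
(4) = (b - 4)/(b + 5)
(5) = (w - 2)/(w + 1)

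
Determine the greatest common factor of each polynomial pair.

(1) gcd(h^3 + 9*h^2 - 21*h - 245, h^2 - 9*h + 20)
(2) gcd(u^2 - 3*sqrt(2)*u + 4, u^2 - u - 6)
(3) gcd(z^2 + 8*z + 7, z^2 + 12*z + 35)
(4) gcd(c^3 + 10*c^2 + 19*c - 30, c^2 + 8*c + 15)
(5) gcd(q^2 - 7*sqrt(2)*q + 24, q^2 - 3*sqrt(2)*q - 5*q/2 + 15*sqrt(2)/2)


(1) = h - 5
(2) = 1
(3) = gcd((z + 1)*(z + 7), (z + 5)*(z + 7)) = z + 7
(4) = c + 5
(5) = q - 3*sqrt(2)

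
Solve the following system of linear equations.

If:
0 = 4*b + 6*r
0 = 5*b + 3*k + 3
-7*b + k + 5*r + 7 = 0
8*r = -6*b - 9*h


Then:
b = 1/2
h = -1/27
k = -11/6
r = -1/3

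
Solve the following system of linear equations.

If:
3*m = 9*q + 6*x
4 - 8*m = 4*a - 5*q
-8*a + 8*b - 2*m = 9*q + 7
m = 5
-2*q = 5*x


Then:
a = -271/44
b = -65/44
m = 5
q = 25/11
x = -10/11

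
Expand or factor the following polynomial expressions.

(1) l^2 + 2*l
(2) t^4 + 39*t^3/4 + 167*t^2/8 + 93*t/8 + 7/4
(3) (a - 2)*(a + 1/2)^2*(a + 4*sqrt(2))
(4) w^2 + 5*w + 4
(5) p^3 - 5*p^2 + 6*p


(1) = l*(l + 2)
(2) = (t + 1/4)*(t + 1/2)*(t + 2)*(t + 7)
(3) = a^4 - a^3 + 4*sqrt(2)*a^3 - 4*sqrt(2)*a^2 - 7*a^2/4 - 7*sqrt(2)*a - a/2 - 2*sqrt(2)
(4) = (w + 1)*(w + 4)
(5) = p*(p - 3)*(p - 2)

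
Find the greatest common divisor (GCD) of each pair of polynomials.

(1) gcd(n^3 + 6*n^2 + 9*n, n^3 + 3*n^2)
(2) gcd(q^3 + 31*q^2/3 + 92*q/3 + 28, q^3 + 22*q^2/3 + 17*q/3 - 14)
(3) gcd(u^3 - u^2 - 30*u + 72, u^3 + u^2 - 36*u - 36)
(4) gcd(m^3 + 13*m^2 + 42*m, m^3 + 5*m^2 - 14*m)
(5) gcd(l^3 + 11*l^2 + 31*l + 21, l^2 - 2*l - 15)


(1) = n^2 + 3*n
(2) = gcd((q + 2)*(q + 7/3)*(q + 6), (q - 1)*(q + 7/3)*(q + 6)) = q^2 + 25*q/3 + 14
(3) = gcd((u - 4)*(u - 3)*(u + 6), (u - 6)*(u + 1)*(u + 6)) = u + 6
(4) = gcd(m*(m + 6)*(m + 7), m*(m - 2)*(m + 7)) = m^2 + 7*m
(5) = l + 3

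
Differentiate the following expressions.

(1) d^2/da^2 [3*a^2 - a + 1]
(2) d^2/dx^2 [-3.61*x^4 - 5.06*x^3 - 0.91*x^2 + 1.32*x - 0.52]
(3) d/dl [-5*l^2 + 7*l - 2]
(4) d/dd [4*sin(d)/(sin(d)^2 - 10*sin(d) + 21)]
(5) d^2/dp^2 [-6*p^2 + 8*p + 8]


(1) = 6
(2) = -43.32*x^2 - 30.36*x - 1.82
(3) = 7 - 10*l
(4) = 4*(cos(d)^2 + 20)*cos(d)/((sin(d) - 7)^2*(sin(d) - 3)^2)
(5) = -12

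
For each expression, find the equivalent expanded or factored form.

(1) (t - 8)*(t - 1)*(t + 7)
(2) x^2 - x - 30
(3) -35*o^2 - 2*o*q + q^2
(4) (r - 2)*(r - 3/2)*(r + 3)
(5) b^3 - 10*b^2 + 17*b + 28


(1) = t^3 - 2*t^2 - 55*t + 56
(2) = (x - 6)*(x + 5)
(3) = (-7*o + q)*(5*o + q)
(4) = r^3 - r^2/2 - 15*r/2 + 9
(5) = (b - 7)*(b - 4)*(b + 1)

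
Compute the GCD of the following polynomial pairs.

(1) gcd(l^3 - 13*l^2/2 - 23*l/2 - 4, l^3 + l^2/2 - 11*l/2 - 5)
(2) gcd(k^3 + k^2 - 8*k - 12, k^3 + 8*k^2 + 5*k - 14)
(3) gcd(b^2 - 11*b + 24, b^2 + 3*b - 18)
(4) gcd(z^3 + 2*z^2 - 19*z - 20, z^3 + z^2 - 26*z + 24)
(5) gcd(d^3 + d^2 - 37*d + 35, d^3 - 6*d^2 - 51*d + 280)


(1) = gcd((l - 8)*(l + 1/2)*(l + 1), (l - 5/2)*(l + 1)*(l + 2)) = l + 1
(2) = k + 2
(3) = gcd((b - 8)*(b - 3), (b - 3)*(b + 6)) = b - 3
(4) = gcd((z - 4)*(z + 1)*(z + 5), (z - 4)*(z - 1)*(z + 6)) = z - 4
(5) = d^2 + 2*d - 35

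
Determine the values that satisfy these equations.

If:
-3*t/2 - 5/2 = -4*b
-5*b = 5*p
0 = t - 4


Then:
b = 17/8
p = -17/8
t = 4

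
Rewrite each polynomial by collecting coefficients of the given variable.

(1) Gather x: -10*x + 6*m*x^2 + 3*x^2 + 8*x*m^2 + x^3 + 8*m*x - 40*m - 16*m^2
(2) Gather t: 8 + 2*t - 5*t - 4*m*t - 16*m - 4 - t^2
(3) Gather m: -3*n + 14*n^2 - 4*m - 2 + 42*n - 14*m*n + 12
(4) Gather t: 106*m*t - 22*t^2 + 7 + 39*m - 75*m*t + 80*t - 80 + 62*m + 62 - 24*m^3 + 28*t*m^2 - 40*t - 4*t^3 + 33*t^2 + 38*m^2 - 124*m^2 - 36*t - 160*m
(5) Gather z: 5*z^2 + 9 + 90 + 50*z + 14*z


(1) = -16*m^2 - 40*m + x^3 + x^2*(6*m + 3) + x*(8*m^2 + 8*m - 10)
(2) = -16*m - t^2 + t*(-4*m - 3) + 4
(3) = m*(-14*n - 4) + 14*n^2 + 39*n + 10
(4) = -24*m^3 - 86*m^2 - 59*m - 4*t^3 + 11*t^2 + t*(28*m^2 + 31*m + 4) - 11
(5) = 5*z^2 + 64*z + 99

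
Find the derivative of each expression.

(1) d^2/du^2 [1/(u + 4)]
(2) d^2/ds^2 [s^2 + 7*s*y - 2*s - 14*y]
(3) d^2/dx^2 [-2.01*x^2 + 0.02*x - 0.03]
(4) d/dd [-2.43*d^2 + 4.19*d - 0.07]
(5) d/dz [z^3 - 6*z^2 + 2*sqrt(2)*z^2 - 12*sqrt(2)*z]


(1) = 2/(u + 4)^3
(2) = 2
(3) = -4.02000000000000
(4) = 4.19 - 4.86*d
(5) = 3*z^2 - 12*z + 4*sqrt(2)*z - 12*sqrt(2)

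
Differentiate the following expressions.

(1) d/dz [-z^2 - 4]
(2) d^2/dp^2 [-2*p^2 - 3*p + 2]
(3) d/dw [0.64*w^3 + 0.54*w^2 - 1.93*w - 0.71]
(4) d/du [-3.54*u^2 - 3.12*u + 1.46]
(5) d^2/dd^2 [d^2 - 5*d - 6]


(1) = -2*z
(2) = -4
(3) = 1.92*w^2 + 1.08*w - 1.93
(4) = -7.08*u - 3.12
(5) = 2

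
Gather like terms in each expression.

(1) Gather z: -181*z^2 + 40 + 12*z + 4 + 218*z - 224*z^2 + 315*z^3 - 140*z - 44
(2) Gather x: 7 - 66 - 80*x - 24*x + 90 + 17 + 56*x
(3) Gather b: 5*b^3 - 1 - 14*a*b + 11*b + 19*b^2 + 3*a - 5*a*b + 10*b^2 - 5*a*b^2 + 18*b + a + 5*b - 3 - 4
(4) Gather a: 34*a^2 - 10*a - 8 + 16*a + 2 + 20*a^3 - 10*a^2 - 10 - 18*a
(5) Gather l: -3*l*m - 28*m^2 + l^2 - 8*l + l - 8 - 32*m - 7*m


(1) = 315*z^3 - 405*z^2 + 90*z
(2) = 48 - 48*x
(3) = 4*a + 5*b^3 + b^2*(29 - 5*a) + b*(34 - 19*a) - 8
(4) = 20*a^3 + 24*a^2 - 12*a - 16
(5) = l^2 + l*(-3*m - 7) - 28*m^2 - 39*m - 8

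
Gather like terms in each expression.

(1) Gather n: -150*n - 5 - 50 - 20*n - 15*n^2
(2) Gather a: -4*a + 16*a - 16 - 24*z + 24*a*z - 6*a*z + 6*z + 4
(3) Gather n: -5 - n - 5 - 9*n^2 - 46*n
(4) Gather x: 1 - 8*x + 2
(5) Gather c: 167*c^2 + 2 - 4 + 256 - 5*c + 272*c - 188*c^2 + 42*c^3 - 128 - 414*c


(1) = -15*n^2 - 170*n - 55
(2) = a*(18*z + 12) - 18*z - 12
(3) = -9*n^2 - 47*n - 10
(4) = 3 - 8*x
(5) = 42*c^3 - 21*c^2 - 147*c + 126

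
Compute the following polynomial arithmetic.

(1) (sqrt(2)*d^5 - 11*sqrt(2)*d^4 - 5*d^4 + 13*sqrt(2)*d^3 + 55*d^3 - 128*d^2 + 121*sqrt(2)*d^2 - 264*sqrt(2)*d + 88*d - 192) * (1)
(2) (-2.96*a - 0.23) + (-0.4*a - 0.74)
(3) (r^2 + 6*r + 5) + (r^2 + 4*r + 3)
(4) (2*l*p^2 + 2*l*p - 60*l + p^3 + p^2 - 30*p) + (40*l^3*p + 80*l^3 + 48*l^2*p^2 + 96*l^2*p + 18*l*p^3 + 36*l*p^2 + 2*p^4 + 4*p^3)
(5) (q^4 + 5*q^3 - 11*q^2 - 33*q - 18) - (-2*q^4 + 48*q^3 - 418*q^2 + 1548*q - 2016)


(1) = sqrt(2)*d^5 - 11*sqrt(2)*d^4 - 5*d^4 + 13*sqrt(2)*d^3 + 55*d^3 - 128*d^2 + 121*sqrt(2)*d^2 - 264*sqrt(2)*d + 88*d - 192
(2) = -3.36*a - 0.97
(3) = 2*r^2 + 10*r + 8
(4) = 40*l^3*p + 80*l^3 + 48*l^2*p^2 + 96*l^2*p + 18*l*p^3 + 38*l*p^2 + 2*l*p - 60*l + 2*p^4 + 5*p^3 + p^2 - 30*p
(5) = 3*q^4 - 43*q^3 + 407*q^2 - 1581*q + 1998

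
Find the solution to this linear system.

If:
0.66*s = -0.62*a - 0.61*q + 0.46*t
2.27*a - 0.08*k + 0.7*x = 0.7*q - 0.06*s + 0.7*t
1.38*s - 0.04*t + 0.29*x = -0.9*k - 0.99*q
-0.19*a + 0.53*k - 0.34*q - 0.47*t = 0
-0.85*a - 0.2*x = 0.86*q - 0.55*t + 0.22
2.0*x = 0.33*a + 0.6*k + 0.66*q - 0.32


Then:
a = 0.03
k = -0.03
q = -0.18
s = 0.20
t = 0.09
x = -0.22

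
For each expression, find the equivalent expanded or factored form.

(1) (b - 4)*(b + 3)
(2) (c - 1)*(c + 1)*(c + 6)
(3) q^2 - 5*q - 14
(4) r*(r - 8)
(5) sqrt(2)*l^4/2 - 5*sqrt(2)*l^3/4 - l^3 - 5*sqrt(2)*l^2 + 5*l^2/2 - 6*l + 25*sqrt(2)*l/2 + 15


(1) = b^2 - b - 12
(2) = c^3 + 6*c^2 - c - 6
(3) = (q - 7)*(q + 2)
(4) = r^2 - 8*r
(5) = (l - 5/2)*(l - 3*sqrt(2))*(l + sqrt(2))*(sqrt(2)*l/2 + 1)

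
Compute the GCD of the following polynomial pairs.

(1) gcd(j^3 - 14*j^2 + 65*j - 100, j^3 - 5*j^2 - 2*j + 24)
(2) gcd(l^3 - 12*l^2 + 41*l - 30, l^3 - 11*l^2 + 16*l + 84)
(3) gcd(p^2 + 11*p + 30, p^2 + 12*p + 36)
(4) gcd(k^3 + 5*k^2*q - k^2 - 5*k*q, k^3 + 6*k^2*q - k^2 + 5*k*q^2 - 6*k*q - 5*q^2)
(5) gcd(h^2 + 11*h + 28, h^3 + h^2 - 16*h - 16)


(1) = j - 4
(2) = l - 6
(3) = p + 6
(4) = gcd(k*(k - 1)*(k + 5*q), (k - 1)*(k + q)*(k + 5*q)) = k^2 + 5*k*q - k - 5*q
(5) = h + 4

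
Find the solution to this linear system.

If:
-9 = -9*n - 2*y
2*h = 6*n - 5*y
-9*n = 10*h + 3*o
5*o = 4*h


Then:
h = -675/1238
n = 465/619
o = -270/619
y = 693/619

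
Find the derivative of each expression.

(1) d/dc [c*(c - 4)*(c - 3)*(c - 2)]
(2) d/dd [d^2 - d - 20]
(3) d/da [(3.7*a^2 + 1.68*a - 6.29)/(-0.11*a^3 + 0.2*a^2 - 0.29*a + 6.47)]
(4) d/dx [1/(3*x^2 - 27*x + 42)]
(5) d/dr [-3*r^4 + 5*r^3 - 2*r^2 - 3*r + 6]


(1) = 4*c^3 - 27*c^2 + 52*c - 24
(2) = 2*d - 1
(3) = (0.407*a^4 + 0.3696*a^3 - 3.4847*a^2 + 50.394*a + 9.0455)/(0.0121*a^6 - 0.044*a^5 + 0.1038*a^4 - 1.5394*a^3 + 2.6721*a^2 - 3.7526*a + 41.8609)
(4) = (9 - 2*x)/(3*(x^2 - 9*x + 14)^2)
(5) = -12*r^3 + 15*r^2 - 4*r - 3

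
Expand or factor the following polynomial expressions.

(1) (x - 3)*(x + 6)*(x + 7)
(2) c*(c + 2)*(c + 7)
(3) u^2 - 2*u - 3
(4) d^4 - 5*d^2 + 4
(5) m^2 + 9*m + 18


(1) = x^3 + 10*x^2 + 3*x - 126
(2) = c^3 + 9*c^2 + 14*c
(3) = (u - 3)*(u + 1)
(4) = (d - 2)*(d - 1)*(d + 1)*(d + 2)
(5) = (m + 3)*(m + 6)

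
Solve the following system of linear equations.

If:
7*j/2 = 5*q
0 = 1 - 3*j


Then:
j = 1/3
q = 7/30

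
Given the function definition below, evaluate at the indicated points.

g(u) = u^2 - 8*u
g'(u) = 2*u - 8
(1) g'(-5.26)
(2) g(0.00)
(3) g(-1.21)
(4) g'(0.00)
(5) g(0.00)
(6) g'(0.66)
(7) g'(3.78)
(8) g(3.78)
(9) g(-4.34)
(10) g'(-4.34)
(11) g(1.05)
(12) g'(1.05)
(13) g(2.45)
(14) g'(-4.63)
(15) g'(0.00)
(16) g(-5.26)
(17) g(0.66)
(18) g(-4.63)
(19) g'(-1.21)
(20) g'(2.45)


(1) = -18.52
(2) = 0.00
(3) = 11.14
(4) = -8.00
(5) = 0.00
(6) = -6.68
(7) = -0.44
(8) = -15.95
(9) = 53.56
(10) = -16.68
(11) = -7.30
(12) = -5.90
(13) = -13.60
(14) = -17.26
(15) = -8.00
(16) = 69.75
(17) = -4.84
(18) = 58.48
(19) = -10.42
(20) = -3.10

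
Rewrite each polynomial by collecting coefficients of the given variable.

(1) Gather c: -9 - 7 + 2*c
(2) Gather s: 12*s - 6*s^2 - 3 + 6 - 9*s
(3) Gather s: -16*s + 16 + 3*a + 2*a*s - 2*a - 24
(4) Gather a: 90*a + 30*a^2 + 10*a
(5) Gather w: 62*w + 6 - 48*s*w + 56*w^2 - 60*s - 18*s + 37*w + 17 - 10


(1) = 2*c - 16
(2) = -6*s^2 + 3*s + 3
(3) = a + s*(2*a - 16) - 8
(4) = 30*a^2 + 100*a
(5) = -78*s + 56*w^2 + w*(99 - 48*s) + 13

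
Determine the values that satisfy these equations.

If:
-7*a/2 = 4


Then:
a = -8/7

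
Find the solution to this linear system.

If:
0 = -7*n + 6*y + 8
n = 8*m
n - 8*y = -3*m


Then:
m = 32/191
n = 256/191
y = 44/191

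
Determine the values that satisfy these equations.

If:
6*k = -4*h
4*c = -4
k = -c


Then:
c = -1
h = -3/2
k = 1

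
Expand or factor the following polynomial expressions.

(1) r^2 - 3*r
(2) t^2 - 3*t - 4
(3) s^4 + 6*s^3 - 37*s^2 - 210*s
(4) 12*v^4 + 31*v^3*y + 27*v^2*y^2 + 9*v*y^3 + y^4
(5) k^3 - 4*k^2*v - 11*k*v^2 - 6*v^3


(1) = r*(r - 3)
(2) = (t - 4)*(t + 1)
(3) = s*(s - 6)*(s + 5)*(s + 7)
(4) = (v + y)^2*(3*v + y)*(4*v + y)
(5) = (k - 6*v)*(k + v)^2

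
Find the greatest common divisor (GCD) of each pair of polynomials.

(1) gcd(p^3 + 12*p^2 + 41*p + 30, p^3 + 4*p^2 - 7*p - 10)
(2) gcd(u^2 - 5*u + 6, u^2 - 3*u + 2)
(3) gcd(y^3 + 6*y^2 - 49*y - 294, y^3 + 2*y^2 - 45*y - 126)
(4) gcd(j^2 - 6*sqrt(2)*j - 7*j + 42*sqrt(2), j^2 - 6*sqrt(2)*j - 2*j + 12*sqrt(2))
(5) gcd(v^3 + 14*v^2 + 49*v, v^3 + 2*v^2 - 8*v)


(1) = gcd((p + 1)*(p + 5)*(p + 6), (p - 2)*(p + 1)*(p + 5)) = p^2 + 6*p + 5
(2) = gcd((u - 3)*(u - 2), (u - 2)*(u - 1)) = u - 2
(3) = y^2 - y - 42
(4) = j - 6*sqrt(2)
(5) = v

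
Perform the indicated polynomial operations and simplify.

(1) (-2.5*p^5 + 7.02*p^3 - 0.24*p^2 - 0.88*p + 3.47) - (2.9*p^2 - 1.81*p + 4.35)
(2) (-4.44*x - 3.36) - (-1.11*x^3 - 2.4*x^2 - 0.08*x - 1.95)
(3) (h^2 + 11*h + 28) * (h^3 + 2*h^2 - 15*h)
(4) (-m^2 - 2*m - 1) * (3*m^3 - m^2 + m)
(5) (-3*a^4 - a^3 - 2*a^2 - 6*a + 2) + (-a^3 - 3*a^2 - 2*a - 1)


(1) = -2.5*p^5 + 7.02*p^3 - 3.14*p^2 + 0.93*p - 0.88
(2) = 1.11*x^3 + 2.4*x^2 - 4.36*x - 1.41
(3) = h^5 + 13*h^4 + 35*h^3 - 109*h^2 - 420*h
(4) = -3*m^5 - 5*m^4 - 2*m^3 - m^2 - m
(5) = -3*a^4 - 2*a^3 - 5*a^2 - 8*a + 1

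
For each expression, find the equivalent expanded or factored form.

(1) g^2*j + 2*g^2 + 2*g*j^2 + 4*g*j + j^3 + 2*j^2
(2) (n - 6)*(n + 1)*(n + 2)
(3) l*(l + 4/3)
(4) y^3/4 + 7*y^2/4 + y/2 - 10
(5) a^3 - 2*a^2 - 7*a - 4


(1) = (g + j)^2*(j + 2)
(2) = n^3 - 3*n^2 - 16*n - 12
(3) = l^2 + 4*l/3
(4) = (y/4 + 1)*(y - 2)*(y + 5)
(5) = (a - 4)*(a + 1)^2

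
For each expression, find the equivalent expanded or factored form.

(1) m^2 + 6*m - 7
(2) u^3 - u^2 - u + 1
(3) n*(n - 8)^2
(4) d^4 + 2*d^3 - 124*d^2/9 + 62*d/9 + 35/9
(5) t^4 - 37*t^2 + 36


(1) = (m - 1)*(m + 7)
(2) = (u - 1)^2*(u + 1)
(3) = n^3 - 16*n^2 + 64*n
(4) = (d - 7/3)*(d - 1)*(d + 1/3)*(d + 5)
(5) = (t - 6)*(t - 1)*(t + 1)*(t + 6)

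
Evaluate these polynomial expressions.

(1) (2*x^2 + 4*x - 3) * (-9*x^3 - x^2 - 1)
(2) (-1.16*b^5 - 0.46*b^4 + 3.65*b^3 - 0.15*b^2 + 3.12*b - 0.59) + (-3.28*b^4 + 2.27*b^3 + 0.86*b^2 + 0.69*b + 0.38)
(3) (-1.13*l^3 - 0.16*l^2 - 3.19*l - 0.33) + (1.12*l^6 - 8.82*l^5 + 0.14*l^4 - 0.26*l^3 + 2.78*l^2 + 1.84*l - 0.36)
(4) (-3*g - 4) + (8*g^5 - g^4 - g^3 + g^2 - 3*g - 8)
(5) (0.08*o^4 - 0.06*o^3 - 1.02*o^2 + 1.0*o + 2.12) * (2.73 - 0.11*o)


(1) = -18*x^5 - 38*x^4 + 23*x^3 + x^2 - 4*x + 3
(2) = -1.16*b^5 - 3.74*b^4 + 5.92*b^3 + 0.71*b^2 + 3.81*b - 0.21
(3) = 1.12*l^6 - 8.82*l^5 + 0.14*l^4 - 1.39*l^3 + 2.62*l^2 - 1.35*l - 0.69
(4) = 8*g^5 - g^4 - g^3 + g^2 - 6*g - 12
(5) = -0.0088*o^5 + 0.225*o^4 - 0.0516*o^3 - 2.8946*o^2 + 2.4968*o + 5.7876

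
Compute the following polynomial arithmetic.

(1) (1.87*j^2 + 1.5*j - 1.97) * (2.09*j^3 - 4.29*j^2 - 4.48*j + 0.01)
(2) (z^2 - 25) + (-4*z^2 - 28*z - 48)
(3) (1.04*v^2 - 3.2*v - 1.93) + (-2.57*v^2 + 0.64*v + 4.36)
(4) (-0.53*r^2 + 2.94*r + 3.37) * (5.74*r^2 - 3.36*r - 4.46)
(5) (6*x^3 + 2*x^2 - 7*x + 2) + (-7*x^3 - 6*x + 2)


(1) = 3.9083*j^5 - 4.8873*j^4 - 18.9299*j^3 + 1.75*j^2 + 8.8406*j - 0.0197
(2) = -3*z^2 - 28*z - 73
(3) = -1.53*v^2 - 2.56*v + 2.43
(4) = -3.0422*r^4 + 18.6564*r^3 + 11.8292*r^2 - 24.4356*r - 15.0302
(5) = -x^3 + 2*x^2 - 13*x + 4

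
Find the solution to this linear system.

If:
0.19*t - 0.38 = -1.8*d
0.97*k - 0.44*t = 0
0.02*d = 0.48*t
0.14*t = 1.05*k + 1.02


Then:
No Solution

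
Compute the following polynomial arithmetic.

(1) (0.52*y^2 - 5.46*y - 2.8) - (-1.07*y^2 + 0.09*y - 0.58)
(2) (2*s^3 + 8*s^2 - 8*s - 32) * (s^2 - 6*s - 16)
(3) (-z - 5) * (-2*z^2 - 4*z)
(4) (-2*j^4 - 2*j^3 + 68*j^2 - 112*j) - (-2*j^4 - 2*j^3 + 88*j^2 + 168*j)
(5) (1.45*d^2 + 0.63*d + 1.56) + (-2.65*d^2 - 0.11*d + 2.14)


(1) = 1.59*y^2 - 5.55*y - 2.22
(2) = 2*s^5 - 4*s^4 - 88*s^3 - 112*s^2 + 320*s + 512
(3) = 2*z^3 + 14*z^2 + 20*z
(4) = -20*j^2 - 280*j
(5) = -1.2*d^2 + 0.52*d + 3.7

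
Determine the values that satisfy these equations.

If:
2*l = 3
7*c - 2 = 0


Then:
c = 2/7
l = 3/2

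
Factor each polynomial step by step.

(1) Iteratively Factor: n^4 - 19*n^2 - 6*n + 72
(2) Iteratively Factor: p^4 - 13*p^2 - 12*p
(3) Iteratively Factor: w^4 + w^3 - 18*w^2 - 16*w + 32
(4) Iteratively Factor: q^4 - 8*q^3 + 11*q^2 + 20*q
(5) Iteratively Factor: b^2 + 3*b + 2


(1) = (n + 3)*(n^3 - 3*n^2 - 10*n + 24) = (n + 3)^2*(n^2 - 6*n + 8) = (n - 4)*(n + 3)^2*(n - 2)
(2) = (p + 3)*(p^3 - 3*p^2 - 4*p) = (p - 4)*(p + 3)*(p^2 + p) = p*(p - 4)*(p + 3)*(p + 1)
(3) = (w + 2)*(w^3 - w^2 - 16*w + 16) = (w - 1)*(w + 2)*(w^2 - 16) = (w - 1)*(w + 2)*(w + 4)*(w - 4)
(4) = (q - 5)*(q^3 - 3*q^2 - 4*q) = (q - 5)*(q - 4)*(q^2 + q) = q*(q - 5)*(q - 4)*(q + 1)
(5) = (b + 1)*(b + 2)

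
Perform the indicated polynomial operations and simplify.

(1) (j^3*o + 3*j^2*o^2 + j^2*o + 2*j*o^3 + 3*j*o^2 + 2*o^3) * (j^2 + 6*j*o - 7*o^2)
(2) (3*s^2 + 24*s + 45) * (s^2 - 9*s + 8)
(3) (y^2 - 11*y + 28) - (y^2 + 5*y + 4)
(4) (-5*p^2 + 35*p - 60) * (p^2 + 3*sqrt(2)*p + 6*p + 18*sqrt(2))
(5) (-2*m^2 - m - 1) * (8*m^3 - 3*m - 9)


(1) = j^5*o + 9*j^4*o^2 + j^4*o + 13*j^3*o^3 + 9*j^3*o^2 - 9*j^2*o^4 + 13*j^2*o^3 - 14*j*o^5 - 9*j*o^4 - 14*o^5
(2) = 3*s^4 - 3*s^3 - 147*s^2 - 213*s + 360
(3) = 24 - 16*y
(4) = -5*p^4 - 15*sqrt(2)*p^3 + 5*p^3 + 15*sqrt(2)*p^2 + 150*p^2 - 360*p + 450*sqrt(2)*p - 1080*sqrt(2)
(5) = -16*m^5 - 8*m^4 - 2*m^3 + 21*m^2 + 12*m + 9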